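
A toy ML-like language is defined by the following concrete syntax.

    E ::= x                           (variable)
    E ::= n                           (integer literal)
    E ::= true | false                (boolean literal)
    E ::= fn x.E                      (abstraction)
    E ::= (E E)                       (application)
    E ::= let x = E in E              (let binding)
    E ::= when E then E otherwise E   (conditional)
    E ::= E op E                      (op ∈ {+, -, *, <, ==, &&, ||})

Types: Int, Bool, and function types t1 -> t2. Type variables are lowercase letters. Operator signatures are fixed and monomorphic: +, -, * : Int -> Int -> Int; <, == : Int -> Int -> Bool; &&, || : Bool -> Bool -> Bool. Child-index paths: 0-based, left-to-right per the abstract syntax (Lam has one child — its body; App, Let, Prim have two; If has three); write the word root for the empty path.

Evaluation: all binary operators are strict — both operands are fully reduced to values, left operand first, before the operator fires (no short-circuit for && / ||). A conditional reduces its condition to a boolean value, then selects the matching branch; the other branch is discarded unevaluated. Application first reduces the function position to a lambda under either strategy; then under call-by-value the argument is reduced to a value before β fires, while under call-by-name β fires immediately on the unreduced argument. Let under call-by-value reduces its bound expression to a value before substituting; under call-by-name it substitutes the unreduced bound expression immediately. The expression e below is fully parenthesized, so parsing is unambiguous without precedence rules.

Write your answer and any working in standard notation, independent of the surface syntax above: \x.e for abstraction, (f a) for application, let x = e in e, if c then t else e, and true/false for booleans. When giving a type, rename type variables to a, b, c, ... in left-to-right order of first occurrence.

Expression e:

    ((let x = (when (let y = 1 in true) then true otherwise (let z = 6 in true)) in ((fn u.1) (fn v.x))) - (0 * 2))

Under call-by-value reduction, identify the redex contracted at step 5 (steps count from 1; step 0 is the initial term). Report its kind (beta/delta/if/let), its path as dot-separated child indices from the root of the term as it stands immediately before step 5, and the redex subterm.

Trace:
step 0: ((let x = (if (let y = 1 in true) then true else (let z = 6 in true)) in ((\u.1) (\v.x))) - (0 * 2))
step 1: [let@0.0.0] ((let x = (if true then true else (let z = 6 in true)) in ((\u.1) (\v.x))) - (0 * 2))
step 2: [if@0.0] ((let x = true in ((\u.1) (\v.x))) - (0 * 2))
step 3: [let@0] (((\u.1) (\v.true)) - (0 * 2))
step 4: [beta@0] (1 - (0 * 2))
step 5: [delta@1] (1 - 0)

Answer: delta at 1 : (0 * 2)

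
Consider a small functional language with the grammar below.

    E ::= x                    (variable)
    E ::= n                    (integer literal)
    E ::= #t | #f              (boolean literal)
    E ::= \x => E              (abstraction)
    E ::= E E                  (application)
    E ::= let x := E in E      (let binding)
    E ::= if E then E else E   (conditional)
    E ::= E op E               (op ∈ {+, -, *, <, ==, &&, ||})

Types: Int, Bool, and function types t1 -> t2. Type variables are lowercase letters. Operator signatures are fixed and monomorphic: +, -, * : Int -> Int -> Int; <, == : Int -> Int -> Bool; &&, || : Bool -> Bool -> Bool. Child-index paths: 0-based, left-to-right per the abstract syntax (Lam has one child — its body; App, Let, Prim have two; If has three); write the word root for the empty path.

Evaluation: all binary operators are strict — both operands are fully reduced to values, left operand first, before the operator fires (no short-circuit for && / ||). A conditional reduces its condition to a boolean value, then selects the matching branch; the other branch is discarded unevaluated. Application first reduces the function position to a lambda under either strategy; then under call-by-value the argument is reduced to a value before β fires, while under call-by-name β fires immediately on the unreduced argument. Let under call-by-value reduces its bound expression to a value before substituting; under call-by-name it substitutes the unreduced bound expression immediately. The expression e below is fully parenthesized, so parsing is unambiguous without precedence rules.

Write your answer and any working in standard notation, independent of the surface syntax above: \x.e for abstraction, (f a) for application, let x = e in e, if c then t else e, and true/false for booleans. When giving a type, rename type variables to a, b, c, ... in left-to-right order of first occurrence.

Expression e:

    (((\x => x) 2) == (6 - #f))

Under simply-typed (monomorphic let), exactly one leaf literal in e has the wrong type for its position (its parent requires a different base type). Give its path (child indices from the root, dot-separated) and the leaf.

Answer: 1.1 : false

Derivation:
x : a
\x._ : a -> a
  unify a -> a ~ Int -> b
  unify a ~ Int
  unify Int ~ b
_ _ : Int
  unify Int ~ Int
  unify Int ~ Int
  unify Bool ~ Int
  FAIL: mismatch Bool ~ Int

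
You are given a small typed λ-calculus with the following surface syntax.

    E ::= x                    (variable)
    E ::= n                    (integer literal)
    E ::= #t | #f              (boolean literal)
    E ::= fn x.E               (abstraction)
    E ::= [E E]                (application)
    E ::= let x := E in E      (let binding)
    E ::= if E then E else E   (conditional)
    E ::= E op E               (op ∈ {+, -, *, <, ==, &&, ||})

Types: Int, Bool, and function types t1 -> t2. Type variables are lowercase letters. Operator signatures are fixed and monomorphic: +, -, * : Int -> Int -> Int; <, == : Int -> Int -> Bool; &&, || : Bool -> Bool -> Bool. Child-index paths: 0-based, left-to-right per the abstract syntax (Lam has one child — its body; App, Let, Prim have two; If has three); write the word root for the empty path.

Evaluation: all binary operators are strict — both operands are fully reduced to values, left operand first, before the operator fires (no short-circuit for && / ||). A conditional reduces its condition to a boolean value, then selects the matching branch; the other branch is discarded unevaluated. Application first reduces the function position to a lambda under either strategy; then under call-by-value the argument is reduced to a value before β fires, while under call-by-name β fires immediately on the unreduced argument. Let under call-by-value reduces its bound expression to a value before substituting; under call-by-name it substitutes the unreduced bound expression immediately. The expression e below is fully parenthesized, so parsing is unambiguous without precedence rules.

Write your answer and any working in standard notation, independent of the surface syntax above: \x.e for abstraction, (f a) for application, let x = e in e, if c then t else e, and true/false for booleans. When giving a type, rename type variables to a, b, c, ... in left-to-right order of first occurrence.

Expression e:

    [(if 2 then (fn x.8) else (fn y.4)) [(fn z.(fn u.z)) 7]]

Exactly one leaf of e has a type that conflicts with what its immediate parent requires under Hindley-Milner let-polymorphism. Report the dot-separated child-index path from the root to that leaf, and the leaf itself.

Answer: 0.0 : 2

Derivation:
  unify Int ~ Bool
  FAIL: mismatch Int ~ Bool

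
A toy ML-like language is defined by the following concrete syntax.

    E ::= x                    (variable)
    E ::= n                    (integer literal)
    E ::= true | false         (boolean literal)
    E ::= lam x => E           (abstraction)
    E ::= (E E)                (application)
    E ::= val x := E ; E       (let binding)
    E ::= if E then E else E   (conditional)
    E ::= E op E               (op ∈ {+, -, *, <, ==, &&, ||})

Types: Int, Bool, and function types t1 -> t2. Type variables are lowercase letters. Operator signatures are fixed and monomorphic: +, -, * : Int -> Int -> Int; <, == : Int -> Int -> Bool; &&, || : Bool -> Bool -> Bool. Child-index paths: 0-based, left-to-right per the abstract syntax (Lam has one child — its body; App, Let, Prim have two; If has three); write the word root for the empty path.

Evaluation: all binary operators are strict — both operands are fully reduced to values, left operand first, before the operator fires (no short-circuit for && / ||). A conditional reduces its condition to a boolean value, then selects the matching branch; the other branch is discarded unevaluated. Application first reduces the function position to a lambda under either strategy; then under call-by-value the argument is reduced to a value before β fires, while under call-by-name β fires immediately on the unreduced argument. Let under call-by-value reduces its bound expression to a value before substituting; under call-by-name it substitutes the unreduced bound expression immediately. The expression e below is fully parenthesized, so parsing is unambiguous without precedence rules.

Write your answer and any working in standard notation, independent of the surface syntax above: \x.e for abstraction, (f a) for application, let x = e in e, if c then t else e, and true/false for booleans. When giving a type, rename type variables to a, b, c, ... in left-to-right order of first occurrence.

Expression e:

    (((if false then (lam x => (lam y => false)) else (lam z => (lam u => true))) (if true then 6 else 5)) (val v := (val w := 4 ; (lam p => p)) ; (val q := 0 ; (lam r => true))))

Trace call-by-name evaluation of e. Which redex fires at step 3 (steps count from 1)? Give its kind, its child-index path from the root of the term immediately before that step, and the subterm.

Derivation:
step 0: (((if false then (\x.(\y.false)) else (\z.(\u.true))) (if true then 6 else 5)) (let v = (let w = 4 in (\p.p)) in (let q = 0 in (\r.true))))
step 1: [if@0.0] (((\z.(\u.true)) (if true then 6 else 5)) (let v = (let w = 4 in (\p.p)) in (let q = 0 in (\r.true))))
step 2: [beta@0] ((\u.true) (let v = (let w = 4 in (\p.p)) in (let q = 0 in (\r.true))))
step 3: [beta@root] true

Answer: beta at root : ((\u.true) (let v = (let w = 4 in (\p.p)) in (let q = 0 in (\r.true))))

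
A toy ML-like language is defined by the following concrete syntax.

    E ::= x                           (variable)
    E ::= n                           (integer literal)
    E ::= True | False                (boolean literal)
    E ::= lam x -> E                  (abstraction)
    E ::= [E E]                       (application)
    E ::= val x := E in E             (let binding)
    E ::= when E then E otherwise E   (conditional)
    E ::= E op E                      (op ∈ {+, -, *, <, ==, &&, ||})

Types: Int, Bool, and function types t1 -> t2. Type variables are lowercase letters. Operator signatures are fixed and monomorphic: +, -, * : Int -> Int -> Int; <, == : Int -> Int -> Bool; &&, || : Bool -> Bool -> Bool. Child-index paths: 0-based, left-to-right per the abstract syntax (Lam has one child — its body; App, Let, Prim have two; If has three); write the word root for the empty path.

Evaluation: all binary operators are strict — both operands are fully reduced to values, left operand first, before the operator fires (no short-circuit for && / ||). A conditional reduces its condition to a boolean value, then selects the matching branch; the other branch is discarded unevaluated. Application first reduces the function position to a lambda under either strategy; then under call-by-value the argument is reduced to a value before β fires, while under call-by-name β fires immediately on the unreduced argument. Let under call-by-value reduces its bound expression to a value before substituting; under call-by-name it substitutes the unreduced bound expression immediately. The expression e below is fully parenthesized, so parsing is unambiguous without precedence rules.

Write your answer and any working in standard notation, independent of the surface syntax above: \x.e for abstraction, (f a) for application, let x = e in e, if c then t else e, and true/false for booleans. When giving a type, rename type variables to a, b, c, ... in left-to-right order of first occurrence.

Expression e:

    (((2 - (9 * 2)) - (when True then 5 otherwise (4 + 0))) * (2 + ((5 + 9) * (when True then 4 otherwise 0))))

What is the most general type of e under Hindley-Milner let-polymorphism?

Answer: Int

Working:
  unify Int ~ Int
  unify Int ~ Int
  unify Int ~ Int
  unify Int ~ Int
  unify Int ~ Int
  unify Bool ~ Bool
  unify Int ~ Int
  unify Int ~ Int
  unify Int ~ Int
  unify Int ~ Int
  unify Int ~ Int
  unify Int ~ Int
  unify Int ~ Int
  unify Int ~ Int
  unify Int ~ Int
  unify Bool ~ Bool
  unify Int ~ Int
  unify Int ~ Int
  unify Int ~ Int
  unify Int ~ Int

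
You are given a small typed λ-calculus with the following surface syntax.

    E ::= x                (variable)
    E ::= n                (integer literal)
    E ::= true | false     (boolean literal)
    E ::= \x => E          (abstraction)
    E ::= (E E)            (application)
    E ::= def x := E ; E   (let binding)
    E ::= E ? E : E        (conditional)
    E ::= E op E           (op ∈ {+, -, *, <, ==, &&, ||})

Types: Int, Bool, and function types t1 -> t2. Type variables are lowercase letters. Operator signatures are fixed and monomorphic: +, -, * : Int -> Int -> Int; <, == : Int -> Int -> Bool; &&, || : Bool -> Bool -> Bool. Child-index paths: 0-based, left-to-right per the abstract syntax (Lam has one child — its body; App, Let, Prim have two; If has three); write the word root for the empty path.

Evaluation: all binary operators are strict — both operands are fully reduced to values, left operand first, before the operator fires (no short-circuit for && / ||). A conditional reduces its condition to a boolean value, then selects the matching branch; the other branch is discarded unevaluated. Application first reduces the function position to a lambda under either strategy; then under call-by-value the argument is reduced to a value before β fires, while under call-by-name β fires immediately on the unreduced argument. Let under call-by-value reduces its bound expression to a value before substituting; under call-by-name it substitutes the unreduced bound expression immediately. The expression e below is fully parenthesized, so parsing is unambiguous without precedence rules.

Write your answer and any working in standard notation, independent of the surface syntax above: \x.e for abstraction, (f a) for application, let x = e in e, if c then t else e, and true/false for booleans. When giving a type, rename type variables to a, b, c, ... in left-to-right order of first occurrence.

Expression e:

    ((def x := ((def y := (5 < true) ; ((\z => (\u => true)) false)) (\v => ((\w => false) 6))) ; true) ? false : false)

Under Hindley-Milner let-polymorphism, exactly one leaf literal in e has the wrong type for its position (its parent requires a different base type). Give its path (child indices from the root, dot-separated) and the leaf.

Trace:
  unify Int ~ Int
  unify Bool ~ Int
  FAIL: mismatch Bool ~ Int

Answer: 0.0.0.0.1 : true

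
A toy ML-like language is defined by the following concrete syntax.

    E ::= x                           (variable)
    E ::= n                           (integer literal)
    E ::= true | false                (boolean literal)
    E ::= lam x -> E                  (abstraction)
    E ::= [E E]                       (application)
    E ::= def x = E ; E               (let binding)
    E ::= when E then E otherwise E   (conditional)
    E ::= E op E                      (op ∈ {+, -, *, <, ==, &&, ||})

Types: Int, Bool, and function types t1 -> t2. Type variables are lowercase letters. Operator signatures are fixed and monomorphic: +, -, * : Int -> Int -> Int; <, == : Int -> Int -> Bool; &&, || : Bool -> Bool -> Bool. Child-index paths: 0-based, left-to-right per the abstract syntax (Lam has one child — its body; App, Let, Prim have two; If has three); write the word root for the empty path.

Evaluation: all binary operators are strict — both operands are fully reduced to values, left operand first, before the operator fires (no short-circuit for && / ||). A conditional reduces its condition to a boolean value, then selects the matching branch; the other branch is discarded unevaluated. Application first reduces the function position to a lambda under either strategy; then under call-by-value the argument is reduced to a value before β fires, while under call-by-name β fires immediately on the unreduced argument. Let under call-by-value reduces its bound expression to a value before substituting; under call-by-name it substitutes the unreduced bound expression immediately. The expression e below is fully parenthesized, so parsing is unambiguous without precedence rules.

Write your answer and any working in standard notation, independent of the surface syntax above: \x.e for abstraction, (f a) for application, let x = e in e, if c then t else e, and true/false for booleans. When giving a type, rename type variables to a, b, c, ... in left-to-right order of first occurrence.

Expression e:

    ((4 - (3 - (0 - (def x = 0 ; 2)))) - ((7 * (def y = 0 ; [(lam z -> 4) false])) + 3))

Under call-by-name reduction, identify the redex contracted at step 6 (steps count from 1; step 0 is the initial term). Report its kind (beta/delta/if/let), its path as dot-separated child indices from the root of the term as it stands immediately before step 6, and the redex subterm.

Derivation:
step 0: ((4 - (3 - (0 - (let x = 0 in 2)))) - ((7 * (let y = 0 in ((\z.4) false))) + 3))
step 1: [let@0.1.1.1] ((4 - (3 - (0 - 2))) - ((7 * (let y = 0 in ((\z.4) false))) + 3))
step 2: [delta@0.1.1] ((4 - (3 - -2)) - ((7 * (let y = 0 in ((\z.4) false))) + 3))
step 3: [delta@0.1] ((4 - 5) - ((7 * (let y = 0 in ((\z.4) false))) + 3))
step 4: [delta@0] (-1 - ((7 * (let y = 0 in ((\z.4) false))) + 3))
step 5: [let@1.0.1] (-1 - ((7 * ((\z.4) false)) + 3))
step 6: [beta@1.0.1] (-1 - ((7 * 4) + 3))

Answer: beta at 1.0.1 : ((\z.4) false)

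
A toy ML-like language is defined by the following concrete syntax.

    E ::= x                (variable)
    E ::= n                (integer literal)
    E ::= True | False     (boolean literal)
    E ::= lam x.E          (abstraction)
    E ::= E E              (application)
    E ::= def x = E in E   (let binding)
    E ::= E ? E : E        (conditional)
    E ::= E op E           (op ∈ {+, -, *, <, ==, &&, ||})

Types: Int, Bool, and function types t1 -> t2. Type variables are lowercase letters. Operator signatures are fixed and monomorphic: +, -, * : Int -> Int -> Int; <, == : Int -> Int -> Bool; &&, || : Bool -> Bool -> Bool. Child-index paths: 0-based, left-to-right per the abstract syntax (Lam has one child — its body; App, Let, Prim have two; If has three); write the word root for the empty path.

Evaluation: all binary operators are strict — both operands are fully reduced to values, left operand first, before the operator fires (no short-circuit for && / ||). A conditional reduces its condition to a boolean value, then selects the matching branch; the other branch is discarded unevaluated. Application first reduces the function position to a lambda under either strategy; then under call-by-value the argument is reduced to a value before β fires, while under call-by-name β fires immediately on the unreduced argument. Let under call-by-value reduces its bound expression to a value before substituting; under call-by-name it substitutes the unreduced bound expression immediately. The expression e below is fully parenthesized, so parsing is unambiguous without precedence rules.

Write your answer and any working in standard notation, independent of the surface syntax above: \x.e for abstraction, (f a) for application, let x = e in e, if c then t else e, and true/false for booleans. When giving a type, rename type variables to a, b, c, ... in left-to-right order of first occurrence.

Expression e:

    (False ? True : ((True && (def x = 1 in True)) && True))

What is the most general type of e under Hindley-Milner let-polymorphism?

Trace:
  unify Bool ~ Bool
  unify Bool ~ Bool
let x : Int
  unify Bool ~ Bool
  unify Bool ~ Bool
  unify Bool ~ Bool
  unify Bool ~ Bool

Answer: Bool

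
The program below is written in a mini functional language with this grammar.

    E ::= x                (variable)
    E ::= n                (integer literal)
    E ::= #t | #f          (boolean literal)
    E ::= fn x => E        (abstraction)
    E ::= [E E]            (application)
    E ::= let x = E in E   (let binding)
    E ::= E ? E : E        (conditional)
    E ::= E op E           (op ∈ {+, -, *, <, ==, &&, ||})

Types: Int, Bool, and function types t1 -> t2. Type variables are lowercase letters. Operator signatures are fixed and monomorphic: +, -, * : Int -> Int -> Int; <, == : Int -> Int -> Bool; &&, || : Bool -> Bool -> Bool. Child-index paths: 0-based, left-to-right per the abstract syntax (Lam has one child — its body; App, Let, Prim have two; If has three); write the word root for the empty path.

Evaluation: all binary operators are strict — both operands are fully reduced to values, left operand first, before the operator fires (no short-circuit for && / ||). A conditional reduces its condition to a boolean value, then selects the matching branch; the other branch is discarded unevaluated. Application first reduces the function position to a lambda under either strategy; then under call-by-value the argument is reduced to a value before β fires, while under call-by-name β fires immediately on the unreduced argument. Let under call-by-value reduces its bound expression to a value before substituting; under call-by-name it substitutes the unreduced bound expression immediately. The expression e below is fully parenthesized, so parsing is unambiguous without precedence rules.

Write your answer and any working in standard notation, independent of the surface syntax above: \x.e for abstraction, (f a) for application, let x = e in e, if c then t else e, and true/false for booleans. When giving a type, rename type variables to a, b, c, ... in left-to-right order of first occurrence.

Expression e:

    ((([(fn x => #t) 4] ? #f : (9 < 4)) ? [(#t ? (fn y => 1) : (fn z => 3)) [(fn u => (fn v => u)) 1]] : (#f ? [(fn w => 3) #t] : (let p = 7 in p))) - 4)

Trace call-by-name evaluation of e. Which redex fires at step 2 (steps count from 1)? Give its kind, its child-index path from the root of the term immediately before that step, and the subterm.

Answer: if at 0.0 : (if true then false else (9 < 4))

Working:
step 0: ((if (if ((\x.true) 4) then false else (9 < 4)) then ((if true then (\y.1) else (\z.3)) ((\u.(\v.u)) 1)) else (if false then ((\w.3) true) else (let p = 7 in p))) - 4)
step 1: [beta@0.0.0] ((if (if true then false else (9 < 4)) then ((if true then (\y.1) else (\z.3)) ((\u.(\v.u)) 1)) else (if false then ((\w.3) true) else (let p = 7 in p))) - 4)
step 2: [if@0.0] ((if false then ((if true then (\y.1) else (\z.3)) ((\u.(\v.u)) 1)) else (if false then ((\w.3) true) else (let p = 7 in p))) - 4)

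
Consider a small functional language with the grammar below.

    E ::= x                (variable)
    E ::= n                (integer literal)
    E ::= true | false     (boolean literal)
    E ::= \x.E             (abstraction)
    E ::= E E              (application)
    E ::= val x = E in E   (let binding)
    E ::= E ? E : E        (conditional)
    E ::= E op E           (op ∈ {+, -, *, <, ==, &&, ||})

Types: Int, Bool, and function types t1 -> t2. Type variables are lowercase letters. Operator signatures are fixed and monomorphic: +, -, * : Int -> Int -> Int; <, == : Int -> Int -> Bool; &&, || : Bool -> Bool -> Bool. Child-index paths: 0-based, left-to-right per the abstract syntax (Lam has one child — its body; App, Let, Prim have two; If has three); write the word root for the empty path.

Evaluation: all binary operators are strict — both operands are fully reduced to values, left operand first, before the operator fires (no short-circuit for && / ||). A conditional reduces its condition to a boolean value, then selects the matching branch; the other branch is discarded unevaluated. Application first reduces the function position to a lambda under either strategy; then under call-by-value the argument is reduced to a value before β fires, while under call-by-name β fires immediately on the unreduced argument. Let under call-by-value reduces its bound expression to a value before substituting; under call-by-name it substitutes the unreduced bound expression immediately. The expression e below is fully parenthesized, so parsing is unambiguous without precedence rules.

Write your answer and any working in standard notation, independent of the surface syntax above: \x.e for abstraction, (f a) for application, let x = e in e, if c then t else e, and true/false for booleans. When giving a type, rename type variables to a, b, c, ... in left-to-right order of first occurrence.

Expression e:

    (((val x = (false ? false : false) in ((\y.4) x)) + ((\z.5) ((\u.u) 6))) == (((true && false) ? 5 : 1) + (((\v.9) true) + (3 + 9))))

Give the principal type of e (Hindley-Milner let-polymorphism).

Trace:
  unify Bool ~ Bool
  unify Bool ~ Bool
let x : Bool
\y._ : a -> Int
x : Bool
  unify a -> Int ~ Bool -> b
  unify a ~ Bool
  unify Int ~ b
_ _ : Int
  unify Int ~ Int
\z._ : c -> Int
u : d
\u._ : d -> d
  unify d -> d ~ Int -> e
  unify d ~ Int
  unify Int ~ e
_ _ : Int
  unify c -> Int ~ Int -> f
  unify c ~ Int
  unify Int ~ f
_ _ : Int
  unify Int ~ Int
  unify Int ~ Int
  unify Bool ~ Bool
  unify Bool ~ Bool
  unify Bool ~ Bool
  unify Int ~ Int
  unify Int ~ Int
\v._ : g -> Int
  unify g -> Int ~ Bool -> h
  unify g ~ Bool
  unify Int ~ h
_ _ : Int
  unify Int ~ Int
  unify Int ~ Int
  unify Int ~ Int
  unify Int ~ Int
  unify Int ~ Int
  unify Int ~ Int

Answer: Bool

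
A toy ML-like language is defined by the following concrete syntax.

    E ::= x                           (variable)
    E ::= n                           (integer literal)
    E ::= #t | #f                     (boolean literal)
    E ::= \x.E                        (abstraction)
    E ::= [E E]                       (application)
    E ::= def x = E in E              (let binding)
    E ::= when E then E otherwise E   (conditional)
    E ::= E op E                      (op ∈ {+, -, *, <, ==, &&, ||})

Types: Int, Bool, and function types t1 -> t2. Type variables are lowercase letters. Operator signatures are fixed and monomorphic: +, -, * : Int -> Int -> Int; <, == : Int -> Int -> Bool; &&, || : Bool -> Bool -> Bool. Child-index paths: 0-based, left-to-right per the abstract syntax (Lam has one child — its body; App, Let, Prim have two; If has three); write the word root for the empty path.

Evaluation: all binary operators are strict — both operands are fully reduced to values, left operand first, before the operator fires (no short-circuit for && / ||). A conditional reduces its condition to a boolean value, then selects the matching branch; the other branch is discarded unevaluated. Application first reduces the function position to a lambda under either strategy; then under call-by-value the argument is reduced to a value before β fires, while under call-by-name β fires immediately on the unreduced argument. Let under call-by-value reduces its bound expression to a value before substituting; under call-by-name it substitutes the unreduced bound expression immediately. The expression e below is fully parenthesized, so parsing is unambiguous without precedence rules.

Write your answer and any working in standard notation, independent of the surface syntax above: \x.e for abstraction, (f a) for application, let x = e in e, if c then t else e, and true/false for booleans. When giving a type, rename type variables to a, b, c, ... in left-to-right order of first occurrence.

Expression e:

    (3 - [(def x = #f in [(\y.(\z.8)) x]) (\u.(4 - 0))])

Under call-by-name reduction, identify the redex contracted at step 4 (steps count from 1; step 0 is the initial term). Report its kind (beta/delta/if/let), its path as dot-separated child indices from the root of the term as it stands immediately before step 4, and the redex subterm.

Working:
step 0: (3 - ((let x = false in ((\y.(\z.8)) x)) (\u.(4 - 0))))
step 1: [let@1.0] (3 - (((\y.(\z.8)) false) (\u.(4 - 0))))
step 2: [beta@1.0] (3 - ((\z.8) (\u.(4 - 0))))
step 3: [beta@1] (3 - 8)
step 4: [delta@root] -5

Answer: delta at root : (3 - 8)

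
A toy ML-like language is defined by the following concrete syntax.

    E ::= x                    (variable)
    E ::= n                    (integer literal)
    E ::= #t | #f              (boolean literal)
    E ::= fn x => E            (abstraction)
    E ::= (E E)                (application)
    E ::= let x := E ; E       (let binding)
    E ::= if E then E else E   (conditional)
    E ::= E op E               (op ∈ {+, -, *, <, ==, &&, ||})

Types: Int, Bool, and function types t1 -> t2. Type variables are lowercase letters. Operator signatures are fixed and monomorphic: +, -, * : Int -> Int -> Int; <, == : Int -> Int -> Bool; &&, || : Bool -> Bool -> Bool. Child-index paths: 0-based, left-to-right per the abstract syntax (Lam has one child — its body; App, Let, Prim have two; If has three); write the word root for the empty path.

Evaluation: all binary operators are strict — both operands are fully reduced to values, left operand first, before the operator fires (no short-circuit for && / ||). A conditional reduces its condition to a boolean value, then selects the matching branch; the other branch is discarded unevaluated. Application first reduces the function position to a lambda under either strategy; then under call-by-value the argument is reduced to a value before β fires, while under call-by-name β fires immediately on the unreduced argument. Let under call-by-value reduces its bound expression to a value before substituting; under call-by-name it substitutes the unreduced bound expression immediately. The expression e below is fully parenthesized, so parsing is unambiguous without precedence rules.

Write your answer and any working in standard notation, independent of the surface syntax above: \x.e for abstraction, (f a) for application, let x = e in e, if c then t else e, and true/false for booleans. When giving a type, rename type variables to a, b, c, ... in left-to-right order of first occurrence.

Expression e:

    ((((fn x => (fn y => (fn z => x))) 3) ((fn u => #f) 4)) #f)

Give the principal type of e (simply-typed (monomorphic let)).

Trace:
x : a
\z._ : c -> a
\y._ : b -> c -> a
\x._ : a -> b -> c -> a
  unify a -> b -> c -> a ~ Int -> d
  unify a ~ Int
  unify b -> c -> Int ~ d
_ _ : b -> c -> Int
\u._ : e -> Bool
  unify e -> Bool ~ Int -> f
  unify e ~ Int
  unify Bool ~ f
_ _ : Bool
  unify b -> c -> Int ~ Bool -> g
  unify b ~ Bool
  unify c -> Int ~ g
_ _ : c -> Int
  unify c -> Int ~ Bool -> h
  unify c ~ Bool
  unify Int ~ h
_ _ : Int

Answer: Int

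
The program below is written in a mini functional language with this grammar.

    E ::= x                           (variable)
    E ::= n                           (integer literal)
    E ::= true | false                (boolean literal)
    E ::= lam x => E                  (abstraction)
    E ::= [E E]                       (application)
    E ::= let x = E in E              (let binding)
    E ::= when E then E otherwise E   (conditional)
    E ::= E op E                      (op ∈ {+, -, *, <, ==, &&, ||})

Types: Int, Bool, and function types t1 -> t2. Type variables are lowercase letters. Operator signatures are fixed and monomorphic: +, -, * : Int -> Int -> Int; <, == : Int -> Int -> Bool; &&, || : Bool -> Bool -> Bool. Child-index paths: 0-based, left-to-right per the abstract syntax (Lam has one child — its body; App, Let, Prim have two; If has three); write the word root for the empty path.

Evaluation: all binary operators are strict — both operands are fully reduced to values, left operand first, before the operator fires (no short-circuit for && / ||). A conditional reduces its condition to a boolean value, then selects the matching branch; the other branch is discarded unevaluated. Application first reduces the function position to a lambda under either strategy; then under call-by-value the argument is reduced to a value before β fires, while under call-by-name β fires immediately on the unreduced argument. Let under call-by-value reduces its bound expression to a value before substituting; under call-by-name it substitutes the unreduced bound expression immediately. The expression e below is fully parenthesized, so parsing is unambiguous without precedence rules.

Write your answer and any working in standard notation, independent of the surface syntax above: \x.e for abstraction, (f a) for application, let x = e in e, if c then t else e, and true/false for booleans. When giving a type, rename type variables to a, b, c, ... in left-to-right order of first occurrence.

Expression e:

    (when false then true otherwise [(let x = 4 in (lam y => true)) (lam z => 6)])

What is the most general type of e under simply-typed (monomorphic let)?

Answer: Bool

Trace:
  unify Bool ~ Bool
let x : Int
\y._ : a -> Bool
\z._ : b -> Int
  unify a -> Bool ~ (b -> Int) -> c
  unify a ~ b -> Int
  unify Bool ~ c
_ _ : Bool
  unify Bool ~ Bool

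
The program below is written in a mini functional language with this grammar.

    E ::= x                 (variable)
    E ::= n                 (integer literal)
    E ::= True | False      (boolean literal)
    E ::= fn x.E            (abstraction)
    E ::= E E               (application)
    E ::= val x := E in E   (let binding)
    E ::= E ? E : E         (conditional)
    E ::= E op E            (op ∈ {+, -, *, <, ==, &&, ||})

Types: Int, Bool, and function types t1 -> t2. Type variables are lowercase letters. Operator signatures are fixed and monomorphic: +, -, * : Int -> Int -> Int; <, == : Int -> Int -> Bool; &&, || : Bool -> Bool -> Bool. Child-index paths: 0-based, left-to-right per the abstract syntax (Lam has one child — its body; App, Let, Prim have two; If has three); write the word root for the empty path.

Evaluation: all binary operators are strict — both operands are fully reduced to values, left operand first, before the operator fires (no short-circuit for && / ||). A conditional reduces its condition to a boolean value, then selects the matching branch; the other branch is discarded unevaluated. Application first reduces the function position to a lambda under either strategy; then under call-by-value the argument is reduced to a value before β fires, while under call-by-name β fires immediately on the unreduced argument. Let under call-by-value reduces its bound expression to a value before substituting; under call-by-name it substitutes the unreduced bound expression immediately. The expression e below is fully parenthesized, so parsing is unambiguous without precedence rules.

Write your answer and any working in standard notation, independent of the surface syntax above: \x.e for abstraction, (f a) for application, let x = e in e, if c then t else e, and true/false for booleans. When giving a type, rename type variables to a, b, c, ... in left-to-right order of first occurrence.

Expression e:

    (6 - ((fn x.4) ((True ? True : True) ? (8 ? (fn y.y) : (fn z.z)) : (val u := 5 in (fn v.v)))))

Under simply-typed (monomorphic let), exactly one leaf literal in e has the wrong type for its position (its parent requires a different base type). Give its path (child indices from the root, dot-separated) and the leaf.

Working:
  unify Int ~ Int
\x._ : a -> Int
  unify Bool ~ Bool
  unify Bool ~ Bool
  unify Bool ~ Bool
  unify Int ~ Bool
  FAIL: mismatch Int ~ Bool

Answer: 1.1.1.0 : 8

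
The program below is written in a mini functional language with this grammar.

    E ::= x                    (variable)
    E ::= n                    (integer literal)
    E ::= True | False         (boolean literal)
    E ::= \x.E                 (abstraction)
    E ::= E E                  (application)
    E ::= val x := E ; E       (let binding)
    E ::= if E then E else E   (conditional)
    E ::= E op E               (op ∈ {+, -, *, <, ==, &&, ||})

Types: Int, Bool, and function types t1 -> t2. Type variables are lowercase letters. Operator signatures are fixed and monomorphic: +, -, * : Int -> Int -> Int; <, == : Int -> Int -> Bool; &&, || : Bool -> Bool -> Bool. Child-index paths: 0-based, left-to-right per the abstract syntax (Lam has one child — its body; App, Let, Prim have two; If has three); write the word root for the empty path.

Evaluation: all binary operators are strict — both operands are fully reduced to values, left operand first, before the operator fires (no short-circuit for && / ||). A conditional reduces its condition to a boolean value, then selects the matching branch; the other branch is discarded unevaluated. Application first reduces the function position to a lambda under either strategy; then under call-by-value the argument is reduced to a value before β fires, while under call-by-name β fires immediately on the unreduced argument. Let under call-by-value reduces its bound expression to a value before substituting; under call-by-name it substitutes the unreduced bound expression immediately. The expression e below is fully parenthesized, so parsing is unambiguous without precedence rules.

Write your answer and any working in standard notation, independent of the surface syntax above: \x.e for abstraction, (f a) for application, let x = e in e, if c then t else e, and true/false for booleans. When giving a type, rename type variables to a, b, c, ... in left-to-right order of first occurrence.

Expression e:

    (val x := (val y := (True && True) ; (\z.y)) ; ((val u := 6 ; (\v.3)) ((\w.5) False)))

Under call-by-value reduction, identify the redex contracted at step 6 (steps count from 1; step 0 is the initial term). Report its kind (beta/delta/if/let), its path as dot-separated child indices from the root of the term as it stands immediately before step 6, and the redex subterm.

Derivation:
step 0: (let x = (let y = (true && true) in (\z.y)) in ((let u = 6 in (\v.3)) ((\w.5) false)))
step 1: [delta@0.0] (let x = (let y = true in (\z.y)) in ((let u = 6 in (\v.3)) ((\w.5) false)))
step 2: [let@0] (let x = (\z.true) in ((let u = 6 in (\v.3)) ((\w.5) false)))
step 3: [let@root] ((let u = 6 in (\v.3)) ((\w.5) false))
step 4: [let@0] ((\v.3) ((\w.5) false))
step 5: [beta@1] ((\v.3) 5)
step 6: [beta@root] 3

Answer: beta at root : ((\v.3) 5)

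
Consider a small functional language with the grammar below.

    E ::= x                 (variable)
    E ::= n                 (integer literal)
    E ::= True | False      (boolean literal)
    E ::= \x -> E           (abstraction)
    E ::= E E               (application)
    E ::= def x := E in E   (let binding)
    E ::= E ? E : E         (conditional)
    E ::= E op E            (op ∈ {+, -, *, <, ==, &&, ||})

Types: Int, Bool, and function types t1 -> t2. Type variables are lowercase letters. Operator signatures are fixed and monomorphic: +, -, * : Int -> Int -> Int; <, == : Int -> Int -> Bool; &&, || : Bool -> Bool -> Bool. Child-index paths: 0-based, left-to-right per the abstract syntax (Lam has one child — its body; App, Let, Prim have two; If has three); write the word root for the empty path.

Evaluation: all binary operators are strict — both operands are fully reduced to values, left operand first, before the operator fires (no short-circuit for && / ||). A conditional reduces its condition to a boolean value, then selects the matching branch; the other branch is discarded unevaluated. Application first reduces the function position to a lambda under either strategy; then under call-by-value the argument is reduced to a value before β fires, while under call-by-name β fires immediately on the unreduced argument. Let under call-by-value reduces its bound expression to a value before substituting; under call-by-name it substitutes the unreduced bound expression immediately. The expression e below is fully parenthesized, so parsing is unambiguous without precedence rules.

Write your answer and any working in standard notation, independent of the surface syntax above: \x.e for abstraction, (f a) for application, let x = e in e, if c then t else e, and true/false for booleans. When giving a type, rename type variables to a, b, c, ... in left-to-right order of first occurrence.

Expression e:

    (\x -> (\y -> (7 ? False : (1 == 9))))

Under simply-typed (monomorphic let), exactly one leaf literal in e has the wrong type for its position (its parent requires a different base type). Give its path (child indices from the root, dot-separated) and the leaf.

Answer: 0.0.0 : 7

Trace:
  unify Int ~ Bool
  FAIL: mismatch Int ~ Bool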